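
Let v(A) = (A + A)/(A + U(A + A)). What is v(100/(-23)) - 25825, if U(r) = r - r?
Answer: -25823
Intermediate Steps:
U(r) = 0
v(A) = 2 (v(A) = (A + A)/(A + 0) = (2*A)/A = 2)
v(100/(-23)) - 25825 = 2 - 25825 = -25823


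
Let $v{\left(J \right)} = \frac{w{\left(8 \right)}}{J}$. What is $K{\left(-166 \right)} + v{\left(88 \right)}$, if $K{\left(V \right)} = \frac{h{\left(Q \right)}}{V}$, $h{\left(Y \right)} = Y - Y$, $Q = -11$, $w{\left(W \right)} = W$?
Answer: $\frac{1}{11} \approx 0.090909$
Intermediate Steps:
$v{\left(J \right)} = \frac{8}{J}$
$h{\left(Y \right)} = 0$
$K{\left(V \right)} = 0$ ($K{\left(V \right)} = \frac{0}{V} = 0$)
$K{\left(-166 \right)} + v{\left(88 \right)} = 0 + \frac{8}{88} = 0 + 8 \cdot \frac{1}{88} = 0 + \frac{1}{11} = \frac{1}{11}$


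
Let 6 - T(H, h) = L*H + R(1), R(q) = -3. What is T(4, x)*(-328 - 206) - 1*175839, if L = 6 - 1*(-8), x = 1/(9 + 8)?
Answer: -150741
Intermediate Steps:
x = 1/17 ≈ 0.058824
L = 14 (L = 6 + 8 = 14)
T(H, h) = 9 - 14*H (T(H, h) = 6 - (14*H - 3) = 6 - (-3 + 14*H) = 6 + (3 - 14*H) = 9 - 14*H)
T(4, x)*(-328 - 206) - 1*175839 = (9 - 14*4)*(-328 - 206) - 1*175839 = (9 - 56)*(-534) - 175839 = -47*(-534) - 175839 = 25098 - 175839 = -150741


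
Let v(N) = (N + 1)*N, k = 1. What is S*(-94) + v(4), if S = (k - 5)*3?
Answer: 1148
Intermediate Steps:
v(N) = N*(1 + N) (v(N) = (1 + N)*N = N*(1 + N))
S = -12 (S = (1 - 5)*3 = -4*3 = -12)
S*(-94) + v(4) = -12*(-94) + 4*(1 + 4) = 1128 + 4*5 = 1128 + 20 = 1148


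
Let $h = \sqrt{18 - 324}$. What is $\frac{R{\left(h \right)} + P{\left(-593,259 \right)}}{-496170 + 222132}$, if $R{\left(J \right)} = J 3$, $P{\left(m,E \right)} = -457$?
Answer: $\frac{457}{274038} - \frac{3 i \sqrt{34}}{91346} \approx 0.0016677 - 0.0001915 i$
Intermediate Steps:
$h = 3 i \sqrt{34}$ ($h = \sqrt{-306} = 3 i \sqrt{34} \approx 17.493 i$)
$R{\left(J \right)} = 3 J$
$\frac{R{\left(h \right)} + P{\left(-593,259 \right)}}{-496170 + 222132} = \frac{3 \cdot 3 i \sqrt{34} - 457}{-496170 + 222132} = \frac{9 i \sqrt{34} - 457}{-274038} = \left(-457 + 9 i \sqrt{34}\right) \left(- \frac{1}{274038}\right) = \frac{457}{274038} - \frac{3 i \sqrt{34}}{91346}$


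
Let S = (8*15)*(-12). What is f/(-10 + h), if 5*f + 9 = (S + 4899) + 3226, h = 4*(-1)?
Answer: -3338/35 ≈ -95.371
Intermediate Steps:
h = -4
S = -1440 (S = 120*(-12) = -1440)
f = 6676/5 (f = -9/5 + ((-1440 + 4899) + 3226)/5 = -9/5 + (3459 + 3226)/5 = -9/5 + (⅕)*6685 = -9/5 + 1337 = 6676/5 ≈ 1335.2)
f/(-10 + h) = 6676/(5*(-10 - 4)) = (6676/5)/(-14) = (6676/5)*(-1/14) = -3338/35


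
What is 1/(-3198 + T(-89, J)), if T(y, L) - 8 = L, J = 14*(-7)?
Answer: -1/3288 ≈ -0.00030414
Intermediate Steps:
J = -98
T(y, L) = 8 + L
1/(-3198 + T(-89, J)) = 1/(-3198 + (8 - 98)) = 1/(-3198 - 90) = 1/(-3288) = -1/3288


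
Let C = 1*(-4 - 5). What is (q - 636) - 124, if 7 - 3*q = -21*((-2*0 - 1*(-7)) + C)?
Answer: -2315/3 ≈ -771.67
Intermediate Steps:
C = -9 (C = 1*(-9) = -9)
q = -35/3 (q = 7/3 - (-7)*((-2*0 - 1*(-7)) - 9) = 7/3 - (-7)*((0 + 7) - 9) = 7/3 - (-7)*(7 - 9) = 7/3 - (-7)*(-2) = 7/3 - ⅓*42 = 7/3 - 14 = -35/3 ≈ -11.667)
(q - 636) - 124 = (-35/3 - 636) - 124 = -1943/3 - 124 = -2315/3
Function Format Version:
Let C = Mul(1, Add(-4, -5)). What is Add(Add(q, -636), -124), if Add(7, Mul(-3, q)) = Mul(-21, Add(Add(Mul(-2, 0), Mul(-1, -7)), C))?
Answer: Rational(-2315, 3) ≈ -771.67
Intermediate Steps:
C = -9 (C = Mul(1, -9) = -9)
q = Rational(-35, 3) (q = Add(Rational(7, 3), Mul(Rational(-1, 3), Mul(-21, Add(Add(Mul(-2, 0), Mul(-1, -7)), -9)))) = Add(Rational(7, 3), Mul(Rational(-1, 3), Mul(-21, Add(Add(0, 7), -9)))) = Add(Rational(7, 3), Mul(Rational(-1, 3), Mul(-21, Add(7, -9)))) = Add(Rational(7, 3), Mul(Rational(-1, 3), Mul(-21, -2))) = Add(Rational(7, 3), Mul(Rational(-1, 3), 42)) = Add(Rational(7, 3), -14) = Rational(-35, 3) ≈ -11.667)
Add(Add(q, -636), -124) = Add(Add(Rational(-35, 3), -636), -124) = Add(Rational(-1943, 3), -124) = Rational(-2315, 3)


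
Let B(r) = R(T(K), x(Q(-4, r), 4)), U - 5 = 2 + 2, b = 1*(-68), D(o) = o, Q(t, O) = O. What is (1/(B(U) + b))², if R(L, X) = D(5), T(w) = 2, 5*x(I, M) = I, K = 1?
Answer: 1/3969 ≈ 0.00025195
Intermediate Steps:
x(I, M) = I/5
b = -68
U = 9 (U = 5 + (2 + 2) = 5 + 4 = 9)
R(L, X) = 5
B(r) = 5
(1/(B(U) + b))² = (1/(5 - 68))² = (1/(-63))² = (-1/63)² = 1/3969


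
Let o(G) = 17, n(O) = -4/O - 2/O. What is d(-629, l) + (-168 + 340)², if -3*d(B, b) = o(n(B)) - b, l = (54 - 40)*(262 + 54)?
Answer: 31053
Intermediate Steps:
n(O) = -6/O
l = 4424 (l = 14*316 = 4424)
d(B, b) = -17/3 + b/3 (d(B, b) = -(17 - b)/3 = -17/3 + b/3)
d(-629, l) + (-168 + 340)² = (-17/3 + (⅓)*4424) + (-168 + 340)² = (-17/3 + 4424/3) + 172² = 1469 + 29584 = 31053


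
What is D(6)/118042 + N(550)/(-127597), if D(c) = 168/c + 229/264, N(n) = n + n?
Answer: -33306980063/3976316539536 ≈ -0.0083763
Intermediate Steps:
N(n) = 2*n
D(c) = 229/264 + 168/c (D(c) = 168/c + 229*(1/264) = 168/c + 229/264 = 229/264 + 168/c)
D(6)/118042 + N(550)/(-127597) = (229/264 + 168/6)/118042 + (2*550)/(-127597) = (229/264 + 168*(1/6))*(1/118042) + 1100*(-1/127597) = (229/264 + 28)*(1/118042) - 1100/127597 = (7621/264)*(1/118042) - 1100/127597 = 7621/31163088 - 1100/127597 = -33306980063/3976316539536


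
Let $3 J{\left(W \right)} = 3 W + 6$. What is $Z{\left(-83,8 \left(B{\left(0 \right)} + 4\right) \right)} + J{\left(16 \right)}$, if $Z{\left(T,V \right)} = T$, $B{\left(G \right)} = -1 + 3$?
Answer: $-65$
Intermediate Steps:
$B{\left(G \right)} = 2$
$J{\left(W \right)} = 2 + W$ ($J{\left(W \right)} = \frac{3 W + 6}{3} = \frac{6 + 3 W}{3} = 2 + W$)
$Z{\left(-83,8 \left(B{\left(0 \right)} + 4\right) \right)} + J{\left(16 \right)} = -83 + \left(2 + 16\right) = -83 + 18 = -65$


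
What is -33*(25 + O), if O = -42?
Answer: 561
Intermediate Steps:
-33*(25 + O) = -33*(25 - 42) = -33*(-17) = 561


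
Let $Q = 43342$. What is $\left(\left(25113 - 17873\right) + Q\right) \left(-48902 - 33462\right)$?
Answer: $-4166135848$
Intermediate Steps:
$\left(\left(25113 - 17873\right) + Q\right) \left(-48902 - 33462\right) = \left(\left(25113 - 17873\right) + 43342\right) \left(-48902 - 33462\right) = \left(7240 + 43342\right) \left(-48902 - 33462\right) = 50582 \left(-48902 - 33462\right) = 50582 \left(-82364\right) = -4166135848$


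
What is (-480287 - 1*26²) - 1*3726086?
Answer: -4207049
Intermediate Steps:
(-480287 - 1*26²) - 1*3726086 = (-480287 - 1*676) - 3726086 = (-480287 - 676) - 3726086 = -480963 - 3726086 = -4207049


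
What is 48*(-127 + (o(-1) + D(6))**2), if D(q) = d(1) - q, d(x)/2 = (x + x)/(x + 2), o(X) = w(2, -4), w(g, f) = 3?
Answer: -17888/3 ≈ -5962.7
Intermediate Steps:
o(X) = 3
d(x) = 4*x/(2 + x) (d(x) = 2*((x + x)/(x + 2)) = 2*((2*x)/(2 + x)) = 2*(2*x/(2 + x)) = 4*x/(2 + x))
D(q) = 4/3 - q (D(q) = 4*1/(2 + 1) - q = 4*1/3 - q = 4*1*(1/3) - q = 4/3 - q)
48*(-127 + (o(-1) + D(6))**2) = 48*(-127 + (3 + (4/3 - 1*6))**2) = 48*(-127 + (3 + (4/3 - 6))**2) = 48*(-127 + (3 - 14/3)**2) = 48*(-127 + (-5/3)**2) = 48*(-127 + 25/9) = 48*(-1118/9) = -17888/3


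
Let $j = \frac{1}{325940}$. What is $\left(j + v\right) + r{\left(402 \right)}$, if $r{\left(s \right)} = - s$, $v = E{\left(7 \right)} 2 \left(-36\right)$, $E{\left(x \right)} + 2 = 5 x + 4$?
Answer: $- \frac{999332039}{325940} \approx -3066.0$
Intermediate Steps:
$E{\left(x \right)} = 2 + 5 x$ ($E{\left(x \right)} = -2 + \left(5 x + 4\right) = -2 + \left(4 + 5 x\right) = 2 + 5 x$)
$v = -2664$ ($v = \left(2 + 5 \cdot 7\right) 2 \left(-36\right) = \left(2 + 35\right) 2 \left(-36\right) = 37 \cdot 2 \left(-36\right) = 74 \left(-36\right) = -2664$)
$j = \frac{1}{325940} \approx 3.068 \cdot 10^{-6}$
$\left(j + v\right) + r{\left(402 \right)} = \left(\frac{1}{325940} - 2664\right) - 402 = - \frac{868304159}{325940} - 402 = - \frac{999332039}{325940}$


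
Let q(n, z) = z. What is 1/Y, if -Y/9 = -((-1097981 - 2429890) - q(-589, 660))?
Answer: -1/31756779 ≈ -3.1489e-8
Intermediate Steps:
Y = -31756779 (Y = -(-9)*((-1097981 - 2429890) - 1*660) = -(-9)*(-3527871 - 660) = -(-9)*(-3528531) = -9*3528531 = -31756779)
1/Y = 1/(-31756779) = -1/31756779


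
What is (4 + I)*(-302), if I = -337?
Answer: 100566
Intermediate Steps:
(4 + I)*(-302) = (4 - 337)*(-302) = -333*(-302) = 100566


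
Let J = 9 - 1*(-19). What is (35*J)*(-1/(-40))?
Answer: 49/2 ≈ 24.500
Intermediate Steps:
J = 28 (J = 9 + 19 = 28)
(35*J)*(-1/(-40)) = (35*28)*(-1/(-40)) = 980*(-1*(-1/40)) = 980*(1/40) = 49/2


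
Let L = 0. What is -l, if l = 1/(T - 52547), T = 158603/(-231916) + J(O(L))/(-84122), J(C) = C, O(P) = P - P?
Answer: 231916/12186648655 ≈ 1.9030e-5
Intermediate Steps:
O(P) = 0
T = -158603/231916 (T = 158603/(-231916) + 0/(-84122) = 158603*(-1/231916) + 0*(-1/84122) = -158603/231916 + 0 = -158603/231916 ≈ -0.68388)
l = -231916/12186648655 (l = 1/(-158603/231916 - 52547) = 1/(-12186648655/231916) = -231916/12186648655 ≈ -1.9030e-5)
-l = -1*(-231916/12186648655) = 231916/12186648655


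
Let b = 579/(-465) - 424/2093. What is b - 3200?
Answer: -1038597669/324415 ≈ -3201.4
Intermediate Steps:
b = -469669/324415 (b = 579*(-1/465) - 424*1/2093 = -193/155 - 424/2093 = -469669/324415 ≈ -1.4477)
b - 3200 = -469669/324415 - 3200 = -1038597669/324415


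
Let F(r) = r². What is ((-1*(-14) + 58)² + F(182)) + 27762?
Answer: 66070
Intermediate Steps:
((-1*(-14) + 58)² + F(182)) + 27762 = ((-1*(-14) + 58)² + 182²) + 27762 = ((14 + 58)² + 33124) + 27762 = (72² + 33124) + 27762 = (5184 + 33124) + 27762 = 38308 + 27762 = 66070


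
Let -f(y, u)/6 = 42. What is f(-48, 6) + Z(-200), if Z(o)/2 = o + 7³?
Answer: 34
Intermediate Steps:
f(y, u) = -252 (f(y, u) = -6*42 = -252)
Z(o) = 686 + 2*o (Z(o) = 2*(o + 7³) = 2*(o + 343) = 2*(343 + o) = 686 + 2*o)
f(-48, 6) + Z(-200) = -252 + (686 + 2*(-200)) = -252 + (686 - 400) = -252 + 286 = 34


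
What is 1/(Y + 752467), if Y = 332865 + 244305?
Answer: 1/1329637 ≈ 7.5208e-7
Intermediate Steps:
Y = 577170
1/(Y + 752467) = 1/(577170 + 752467) = 1/1329637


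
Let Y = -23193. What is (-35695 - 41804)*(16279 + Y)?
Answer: 535828086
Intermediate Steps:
(-35695 - 41804)*(16279 + Y) = (-35695 - 41804)*(16279 - 23193) = -77499*(-6914) = 535828086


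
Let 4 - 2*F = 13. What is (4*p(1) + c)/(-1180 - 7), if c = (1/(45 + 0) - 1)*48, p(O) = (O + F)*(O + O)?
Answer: 1124/17805 ≈ 0.063128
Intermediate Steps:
F = -9/2 (F = 2 - ½*13 = 2 - 13/2 = -9/2 ≈ -4.5000)
p(O) = 2*O*(-9/2 + O) (p(O) = (O - 9/2)*(O + O) = (-9/2 + O)*(2*O) = 2*O*(-9/2 + O))
c = -704/15 (c = (1/45 - 1)*48 = -44/45*48 = -704/15 ≈ -46.933)
(4*p(1) + c)/(-1180 - 7) = (4*(1*(-9 + 2*1)) - 704/15)/(-1180 - 7) = (4*(1*(-9 + 2)) - 704/15)/(-1187) = (4*(1*(-7)) - 704/15)*(-1/1187) = (4*(-7) - 704/15)*(-1/1187) = (-28 - 704/15)*(-1/1187) = -1124/15*(-1/1187) = 1124/17805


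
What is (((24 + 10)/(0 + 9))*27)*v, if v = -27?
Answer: -2754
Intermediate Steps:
(((24 + 10)/(0 + 9))*27)*v = (((24 + 10)/(0 + 9))*27)*(-27) = ((34/9)*27)*(-27) = 102*(-27) = -2754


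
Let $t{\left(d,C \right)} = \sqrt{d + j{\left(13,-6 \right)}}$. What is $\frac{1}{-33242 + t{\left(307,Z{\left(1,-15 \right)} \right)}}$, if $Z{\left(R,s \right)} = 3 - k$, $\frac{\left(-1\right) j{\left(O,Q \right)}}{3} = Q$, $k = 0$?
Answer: $- \frac{33242}{1105030239} - \frac{5 \sqrt{13}}{1105030239} \approx -3.0099 \cdot 10^{-5}$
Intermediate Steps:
$j{\left(O,Q \right)} = - 3 Q$
$Z{\left(R,s \right)} = 3$ ($Z{\left(R,s \right)} = 3 - 0 = 3 + 0 = 3$)
$t{\left(d,C \right)} = \sqrt{18 + d}$ ($t{\left(d,C \right)} = \sqrt{d - -18} = \sqrt{d + 18} = \sqrt{18 + d}$)
$\frac{1}{-33242 + t{\left(307,Z{\left(1,-15 \right)} \right)}} = \frac{1}{-33242 + \sqrt{18 + 307}} = \frac{1}{-33242 + \sqrt{325}} = \frac{1}{-33242 + 5 \sqrt{13}}$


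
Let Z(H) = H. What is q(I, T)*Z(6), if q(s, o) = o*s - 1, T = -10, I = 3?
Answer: -186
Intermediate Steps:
q(s, o) = -1 + o*s
q(I, T)*Z(6) = (-1 - 10*3)*6 = (-1 - 30)*6 = -31*6 = -186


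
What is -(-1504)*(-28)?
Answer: -42112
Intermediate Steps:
-(-1504)*(-28) = -188*224 = -42112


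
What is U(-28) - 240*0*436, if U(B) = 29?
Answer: 29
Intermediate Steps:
U(-28) - 240*0*436 = 29 - 240*0*436 = 29 + 0*436 = 29 + 0 = 29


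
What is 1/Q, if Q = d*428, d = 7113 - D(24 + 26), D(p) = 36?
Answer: 1/3028956 ≈ 3.3015e-7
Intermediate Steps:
d = 7077 (d = 7113 - 1*36 = 7113 - 36 = 7077)
Q = 3028956 (Q = 7077*428 = 3028956)
1/Q = 1/3028956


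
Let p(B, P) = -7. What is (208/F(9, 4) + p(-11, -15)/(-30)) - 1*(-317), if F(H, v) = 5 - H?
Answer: 7957/30 ≈ 265.23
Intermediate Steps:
(208/F(9, 4) + p(-11, -15)/(-30)) - 1*(-317) = (208/(5 - 1*9) - 7/(-30)) - 1*(-317) = (208/(5 - 9) - 7*(-1/30)) + 317 = (208/(-4) + 7/30) + 317 = (208*(-¼) + 7/30) + 317 = (-52 + 7/30) + 317 = -1553/30 + 317 = 7957/30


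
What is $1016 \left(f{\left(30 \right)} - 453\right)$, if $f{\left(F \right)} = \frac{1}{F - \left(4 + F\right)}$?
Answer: $-460502$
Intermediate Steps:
$f{\left(F \right)} = - \frac{1}{4}$ ($f{\left(F \right)} = \frac{1}{F - \left(4 + F\right)} = \frac{1}{-4} = - \frac{1}{4}$)
$1016 \left(f{\left(30 \right)} - 453\right) = 1016 \left(- \frac{1}{4} - 453\right) = 1016 \left(- \frac{1813}{4}\right) = -460502$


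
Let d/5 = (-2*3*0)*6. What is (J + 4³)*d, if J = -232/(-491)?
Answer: 0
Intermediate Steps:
d = 0 (d = 5*((-2*3*0)*6) = 5*(-6*0*6) = 5*(0*6) = 5*0 = 0)
J = 232/491 (J = -232*(-1/491) = 232/491 ≈ 0.47251)
(J + 4³)*d = (232/491 + 4³)*0 = (232/491 + 64)*0 = (31656/491)*0 = 0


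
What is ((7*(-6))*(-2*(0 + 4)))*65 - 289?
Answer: 21551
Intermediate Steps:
((7*(-6))*(-2*(0 + 4)))*65 - 289 = -(-84)*4*65 - 289 = -42*(-8)*65 - 289 = 336*65 - 289 = 21840 - 289 = 21551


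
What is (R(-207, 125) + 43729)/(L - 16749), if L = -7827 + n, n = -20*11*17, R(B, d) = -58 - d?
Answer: -21773/14158 ≈ -1.5379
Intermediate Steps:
n = -3740 (n = -220*17 = -3740)
L = -11567 (L = -7827 - 3740 = -11567)
(R(-207, 125) + 43729)/(L - 16749) = ((-58 - 1*125) + 43729)/(-11567 - 16749) = ((-58 - 125) + 43729)/(-28316) = (-183 + 43729)*(-1/28316) = 43546*(-1/28316) = -21773/14158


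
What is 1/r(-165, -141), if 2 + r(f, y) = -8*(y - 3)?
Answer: 1/1150 ≈ 0.00086956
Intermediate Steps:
r(f, y) = 22 - 8*y (r(f, y) = -2 - 8*(y - 3) = -2 - 8*(-3 + y) = -2 + (24 - 8*y) = 22 - 8*y)
1/r(-165, -141) = 1/(22 - 8*(-141)) = 1/(22 + 1128) = 1/1150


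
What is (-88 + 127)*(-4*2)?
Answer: -312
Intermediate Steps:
(-88 + 127)*(-4*2) = 39*(-8) = -312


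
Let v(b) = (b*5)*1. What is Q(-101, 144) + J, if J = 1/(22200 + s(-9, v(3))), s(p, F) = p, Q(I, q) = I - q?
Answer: -5436794/22191 ≈ -245.00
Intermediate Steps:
v(b) = 5*b (v(b) = (5*b)*1 = 5*b)
J = 1/22191 (J = 1/(22200 - 9) = 1/22191 ≈ 4.5063e-5)
Q(-101, 144) + J = (-101 - 1*144) + 1/22191 = (-101 - 144) + 1/22191 = -245 + 1/22191 = -5436794/22191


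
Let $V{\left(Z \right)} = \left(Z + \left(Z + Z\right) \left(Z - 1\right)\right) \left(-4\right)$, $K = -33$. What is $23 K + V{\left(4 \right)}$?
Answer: $-871$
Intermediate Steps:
$V{\left(Z \right)} = - 4 Z - 8 Z \left(-1 + Z\right)$ ($V{\left(Z \right)} = \left(Z + 2 Z \left(-1 + Z\right)\right) \left(-4\right) = - 4 Z - 8 Z \left(-1 + Z\right)$)
$23 K + V{\left(4 \right)} = 23 \left(-33\right) + 4 \cdot 4 \left(1 - 8\right) = -759 + 4 \cdot 4 \left(1 - 8\right) = -759 + 4 \cdot 4 \left(-7\right) = -759 - 112 = -871$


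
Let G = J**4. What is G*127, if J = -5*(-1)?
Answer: 79375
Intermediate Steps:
J = 5
G = 625 (G = 5**4 = 625)
G*127 = 625*127 = 79375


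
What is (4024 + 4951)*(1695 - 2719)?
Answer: -9190400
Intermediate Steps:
(4024 + 4951)*(1695 - 2719) = 8975*(-1024) = -9190400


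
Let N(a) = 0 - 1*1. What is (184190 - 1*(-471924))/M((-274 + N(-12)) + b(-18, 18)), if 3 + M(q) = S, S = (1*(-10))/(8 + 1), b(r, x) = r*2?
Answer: -5905026/37 ≈ -1.5960e+5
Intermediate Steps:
N(a) = -1 (N(a) = 0 - 1 = -1)
b(r, x) = 2*r
S = -10/9 ≈ -1.1111
M(q) = -37/9 (M(q) = -3 - 10/9 = -37/9)
(184190 - 1*(-471924))/M((-274 + N(-12)) + b(-18, 18)) = (184190 - 1*(-471924))/(-37/9) = (184190 + 471924)*(-9/37) = 656114*(-9/37) = -5905026/37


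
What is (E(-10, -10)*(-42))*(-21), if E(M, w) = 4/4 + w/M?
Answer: 1764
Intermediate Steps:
E(M, w) = 1 + w/M (E(M, w) = 4*(1/4) + w/M = 1 + w/M)
(E(-10, -10)*(-42))*(-21) = (((-10 - 10)/(-10))*(-42))*(-21) = (-1/10*(-20)*(-42))*(-21) = (2*(-42))*(-21) = -84*(-21) = 1764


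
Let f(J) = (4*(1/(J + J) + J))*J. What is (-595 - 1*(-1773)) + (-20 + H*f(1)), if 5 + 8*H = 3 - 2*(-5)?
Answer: 1164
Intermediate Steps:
f(J) = J*(2/J + 4*J) (f(J) = (4*(1/(2*J) + J))*J = (4*(J + 1/(2*J)))*J = (2/J + 4*J)*J = J*(2/J + 4*J))
H = 1 (H = -5/8 + (3 - 2*(-5))/8 = -5/8 + (3 + 10)/8 = -5/8 + (⅛)*13 = -5/8 + 13/8 = 1)
(-595 - 1*(-1773)) + (-20 + H*f(1)) = (-595 - 1*(-1773)) + (-20 + 1*(2 + 4*1²)) = (-595 + 1773) + (-20 + 1*(2 + 4*1)) = 1178 + (-20 + 1*(2 + 4)) = 1178 + (-20 + 1*6) = 1178 + (-20 + 6) = 1178 - 14 = 1164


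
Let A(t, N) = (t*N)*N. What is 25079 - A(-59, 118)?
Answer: 846595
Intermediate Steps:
A(t, N) = t*N**2 (A(t, N) = (N*t)*N = t*N**2)
25079 - A(-59, 118) = 25079 - (-59)*118**2 = 25079 - (-59)*13924 = 25079 - 1*(-821516) = 25079 + 821516 = 846595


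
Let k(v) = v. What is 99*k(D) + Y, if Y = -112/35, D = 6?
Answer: 2954/5 ≈ 590.80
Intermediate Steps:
Y = -16/5 (Y = -112*1/35 = -16/5 ≈ -3.2000)
99*k(D) + Y = 99*6 - 16/5 = 594 - 16/5 = 2954/5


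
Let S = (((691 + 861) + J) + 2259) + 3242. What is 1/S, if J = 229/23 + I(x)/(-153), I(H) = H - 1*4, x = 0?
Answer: 3519/24854636 ≈ 0.00014158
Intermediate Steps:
I(H) = -4 + H (I(H) = H - 4 = -4 + H)
J = 35129/3519 (J = 229/23 + (-4 + 0)/(-153) = 229*(1/23) - 4*(-1/153) = 229/23 + 4/153 = 35129/3519 ≈ 9.9827)
S = 24854636/3519 (S = (((691 + 861) + 35129/3519) + 2259) + 3242 = ((1552 + 35129/3519) + 2259) + 3242 = (5496617/3519 + 2259) + 3242 = 13446038/3519 + 3242 = 24854636/3519 ≈ 7063.0)
1/S = 1/(24854636/3519) = 3519/24854636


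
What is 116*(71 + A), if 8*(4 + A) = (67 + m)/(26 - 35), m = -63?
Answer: 69890/9 ≈ 7765.6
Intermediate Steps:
A = -73/18 (A = -4 + ((67 - 63)/(26 - 35))/8 = -4 + (4/(-9))/8 = -4 + (4*(-1/9))/8 = -4 + (1/8)*(-4/9) = -4 - 1/18 = -73/18 ≈ -4.0556)
116*(71 + A) = 116*(71 - 73/18) = 116*(1205/18) = 69890/9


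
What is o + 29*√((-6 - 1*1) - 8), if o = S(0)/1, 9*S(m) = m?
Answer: 29*I*√15 ≈ 112.32*I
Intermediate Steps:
S(m) = m/9
o = 0 (o = ((⅑)*0)/1 = 0*1 = 0)
o + 29*√((-6 - 1*1) - 8) = 0 + 29*√((-6 - 1*1) - 8) = 0 + 29*√((-6 - 1) - 8) = 0 + 29*√(-7 - 8) = 0 + 29*√(-15) = 0 + 29*(I*√15) = 0 + 29*I*√15 = 29*I*√15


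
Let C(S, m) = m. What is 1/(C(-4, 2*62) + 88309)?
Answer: 1/88433 ≈ 1.1308e-5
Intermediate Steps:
1/(C(-4, 2*62) + 88309) = 1/(2*62 + 88309) = 1/(124 + 88309) = 1/88433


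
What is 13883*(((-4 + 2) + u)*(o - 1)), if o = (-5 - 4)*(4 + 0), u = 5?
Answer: -1541013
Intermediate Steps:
o = -36 (o = -9*4 = -36)
13883*(((-4 + 2) + u)*(o - 1)) = 13883*(((-4 + 2) + 5)*(-36 - 1)) = 13883*((-2 + 5)*(-37)) = 13883*(3*(-37)) = 13883*(-111) = -1541013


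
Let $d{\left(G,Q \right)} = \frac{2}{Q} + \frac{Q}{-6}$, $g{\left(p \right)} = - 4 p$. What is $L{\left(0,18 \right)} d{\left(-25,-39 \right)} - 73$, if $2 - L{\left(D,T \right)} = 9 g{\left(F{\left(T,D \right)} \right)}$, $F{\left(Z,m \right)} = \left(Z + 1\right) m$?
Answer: $- \frac{2344}{39} \approx -60.103$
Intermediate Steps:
$F{\left(Z,m \right)} = m \left(1 + Z\right)$ ($F{\left(Z,m \right)} = \left(1 + Z\right) m = m \left(1 + Z\right)$)
$d{\left(G,Q \right)} = \frac{2}{Q} - \frac{Q}{6}$ ($d{\left(G,Q \right)} = \frac{2}{Q} + Q \left(- \frac{1}{6}\right) = \frac{2}{Q} - \frac{Q}{6}$)
$L{\left(D,T \right)} = 2 + 36 D \left(1 + T\right)$ ($L{\left(D,T \right)} = 2 - 9 \left(- 4 D \left(1 + T\right)\right) = 2 - - 36 D \left(1 + T\right) = 2 + 36 D \left(1 + T\right)$)
$L{\left(0,18 \right)} d{\left(-25,-39 \right)} - 73 = \left(2 + 36 \cdot 0 \left(1 + 18\right)\right) \left(\frac{2}{-39} - - \frac{13}{2}\right) - 73 = \left(2 + 36 \cdot 0 \cdot 19\right) \left(2 \left(- \frac{1}{39}\right) + \frac{13}{2}\right) - 73 = \left(2 + 0\right) \left(- \frac{2}{39} + \frac{13}{2}\right) - 73 = 2 \cdot \frac{503}{78} - 73 = \frac{503}{39} - 73 = - \frac{2344}{39}$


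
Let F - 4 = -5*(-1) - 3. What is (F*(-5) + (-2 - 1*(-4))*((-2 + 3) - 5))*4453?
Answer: -169214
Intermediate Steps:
F = 6 (F = 4 + (-5*(-1) - 3) = 4 + (5 - 3) = 4 + 2 = 6)
(F*(-5) + (-2 - 1*(-4))*((-2 + 3) - 5))*4453 = (6*(-5) + (-2 - 1*(-4))*((-2 + 3) - 5))*4453 = (-30 + (-2 + 4)*(1 - 5))*4453 = (-30 + 2*(-4))*4453 = (-30 - 8)*4453 = -38*4453 = -169214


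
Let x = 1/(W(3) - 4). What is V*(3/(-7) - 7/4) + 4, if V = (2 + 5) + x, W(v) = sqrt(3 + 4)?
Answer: -2591/252 + 61*sqrt(7)/252 ≈ -9.6413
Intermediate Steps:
W(v) = sqrt(7)
x = 1/(-4 + sqrt(7)) (x = 1/(sqrt(7) - 4) = 1/(-4 + sqrt(7)) ≈ -0.73842)
V = 59/9 - sqrt(7)/9 (V = (2 + 5) + (-4/9 - sqrt(7)/9) = 7 + (-4/9 - sqrt(7)/9) = 59/9 - sqrt(7)/9 ≈ 6.2616)
V*(3/(-7) - 7/4) + 4 = (59/9 - sqrt(7)/9)*(3/(-7) - 7/4) + 4 = (59/9 - sqrt(7)/9)*(3*(-1/7) - 7*1/4) + 4 = (59/9 - sqrt(7)/9)*(-3/7 - 7/4) + 4 = (59/9 - sqrt(7)/9)*(-61/28) + 4 = (-3599/252 + 61*sqrt(7)/252) + 4 = -2591/252 + 61*sqrt(7)/252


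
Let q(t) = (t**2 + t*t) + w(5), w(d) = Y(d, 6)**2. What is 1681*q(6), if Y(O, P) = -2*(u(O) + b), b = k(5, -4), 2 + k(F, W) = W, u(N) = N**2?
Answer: 2548396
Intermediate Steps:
k(F, W) = -2 + W
b = -6 (b = -2 - 4 = -6)
Y(O, P) = 12 - 2*O**2 (Y(O, P) = -2*(O**2 - 6) = -2*(-6 + O**2) = 12 - 2*O**2)
w(d) = (12 - 2*d**2)**2
q(t) = 1444 + 2*t**2 (q(t) = (t**2 + t*t) + 4*(-6 + 5**2)**2 = (t**2 + t**2) + 4*(-6 + 25)**2 = 2*t**2 + 4*19**2 = 2*t**2 + 4*361 = 2*t**2 + 1444 = 1444 + 2*t**2)
1681*q(6) = 1681*(1444 + 2*6**2) = 1681*(1444 + 2*36) = 1681*(1444 + 72) = 1681*1516 = 2548396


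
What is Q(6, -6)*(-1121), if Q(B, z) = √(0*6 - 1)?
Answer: -1121*I ≈ -1121.0*I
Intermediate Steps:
Q(B, z) = I (Q(B, z) = √(0 - 1) = √(-1) = I)
Q(6, -6)*(-1121) = I*(-1121) = -1121*I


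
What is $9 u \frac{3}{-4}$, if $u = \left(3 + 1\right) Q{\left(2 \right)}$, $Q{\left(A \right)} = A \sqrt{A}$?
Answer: $- 54 \sqrt{2} \approx -76.368$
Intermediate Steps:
$Q{\left(A \right)} = A^{\frac{3}{2}}$
$u = 8 \sqrt{2}$ ($u = \left(3 + 1\right) 2^{\frac{3}{2}} = 4 \cdot 2 \sqrt{2} = 8 \sqrt{2} \approx 11.314$)
$9 u \frac{3}{-4} = 9 \cdot 8 \sqrt{2} \frac{3}{-4} = 72 \sqrt{2} \cdot 3 \left(- \frac{1}{4}\right) = 72 \sqrt{2} \left(- \frac{3}{4}\right) = - 54 \sqrt{2}$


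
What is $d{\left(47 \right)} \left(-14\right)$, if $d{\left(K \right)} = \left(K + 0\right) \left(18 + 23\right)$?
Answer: $-26978$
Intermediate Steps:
$d{\left(K \right)} = 41 K$ ($d{\left(K \right)} = K 41 = 41 K$)
$d{\left(47 \right)} \left(-14\right) = 41 \cdot 47 \left(-14\right) = 1927 \left(-14\right) = -26978$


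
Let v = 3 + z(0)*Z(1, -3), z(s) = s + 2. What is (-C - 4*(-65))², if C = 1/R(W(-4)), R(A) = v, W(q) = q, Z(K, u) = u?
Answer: 609961/9 ≈ 67774.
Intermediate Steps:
z(s) = 2 + s
v = -3 (v = 3 + (2 + 0)*(-3) = 3 + 2*(-3) = 3 - 6 = -3)
R(A) = -3
C = -⅓ (C = 1/(-3) = -⅓ ≈ -0.33333)
(-C - 4*(-65))² = (-1*(-⅓) - 4*(-65))² = (⅓ + 260)² = (781/3)² = 609961/9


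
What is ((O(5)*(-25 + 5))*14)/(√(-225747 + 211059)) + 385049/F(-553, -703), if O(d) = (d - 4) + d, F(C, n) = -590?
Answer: -385049/590 + 70*I*√102/51 ≈ -652.63 + 13.862*I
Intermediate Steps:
O(d) = -4 + 2*d (O(d) = (-4 + d) + d = -4 + 2*d)
((O(5)*(-25 + 5))*14)/(√(-225747 + 211059)) + 385049/F(-553, -703) = (((-4 + 2*5)*(-25 + 5))*14)/(√(-225747 + 211059)) + 385049/(-590) = (((-4 + 10)*(-20))*14)/(√(-14688)) + 385049*(-1/590) = ((6*(-20))*14)/((12*I*√102)) - 385049/590 = (-120*14)*(-I*√102/1224) - 385049/590 = -(-70)*I*√102/51 - 385049/590 = 70*I*√102/51 - 385049/590 = -385049/590 + 70*I*√102/51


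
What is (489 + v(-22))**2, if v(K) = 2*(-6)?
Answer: 227529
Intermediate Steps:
v(K) = -12
(489 + v(-22))**2 = (489 - 12)**2 = 477**2 = 227529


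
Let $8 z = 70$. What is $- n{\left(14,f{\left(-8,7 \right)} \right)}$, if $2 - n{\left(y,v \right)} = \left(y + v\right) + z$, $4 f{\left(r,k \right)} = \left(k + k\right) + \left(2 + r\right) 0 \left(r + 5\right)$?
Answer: $\frac{97}{4} \approx 24.25$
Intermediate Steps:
$z = \frac{35}{4}$ ($z = \frac{1}{8} \cdot 70 = \frac{35}{4} \approx 8.75$)
$f{\left(r,k \right)} = \frac{k}{2}$ ($f{\left(r,k \right)} = \frac{\left(k + k\right) + \left(2 + r\right) 0 \left(r + 5\right)}{4} = \frac{2 k + \left(2 + r\right) 0 \left(5 + r\right)}{4} = \frac{2 k + \left(2 + r\right) 0}{4} = \frac{2 k + 0}{4} = \frac{2 k}{4} = \frac{k}{2}$)
$n{\left(y,v \right)} = - \frac{27}{4} - v - y$ ($n{\left(y,v \right)} = 2 - \left(\left(y + v\right) + \frac{35}{4}\right) = 2 - \left(\left(v + y\right) + \frac{35}{4}\right) = 2 - \left(\frac{35}{4} + v + y\right) = - \frac{27}{4} - v - y$)
$- n{\left(14,f{\left(-8,7 \right)} \right)} = - (- \frac{27}{4} - \frac{1}{2} \cdot 7 - 14) = - (- \frac{27}{4} - \frac{7}{2} - 14) = \left(-1\right) \left(- \frac{97}{4}\right) = \frac{97}{4}$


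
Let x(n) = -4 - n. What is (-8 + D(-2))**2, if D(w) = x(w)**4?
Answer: 64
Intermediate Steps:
D(w) = (-4 - w)**4
(-8 + D(-2))**2 = (-8 + (4 - 2)**4)**2 = (-8 + 2**4)**2 = (-8 + 16)**2 = 8**2 = 64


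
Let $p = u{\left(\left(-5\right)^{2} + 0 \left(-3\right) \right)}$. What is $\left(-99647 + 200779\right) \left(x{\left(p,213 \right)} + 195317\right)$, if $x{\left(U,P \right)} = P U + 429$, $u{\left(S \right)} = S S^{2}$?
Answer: $356376121972$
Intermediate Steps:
$u{\left(S \right)} = S^{3}$
$p = 15625$ ($p = \left(\left(-5\right)^{2} + 0 \left(-3\right)\right)^{3} = \left(25 + 0\right)^{3} = 25^{3} = 15625$)
$x{\left(U,P \right)} = 429 + P U$
$\left(-99647 + 200779\right) \left(x{\left(p,213 \right)} + 195317\right) = \left(-99647 + 200779\right) \left(\left(429 + 213 \cdot 15625\right) + 195317\right) = 101132 \left(\left(429 + 3328125\right) + 195317\right) = 101132 \left(3328554 + 195317\right) = 101132 \cdot 3523871 = 356376121972$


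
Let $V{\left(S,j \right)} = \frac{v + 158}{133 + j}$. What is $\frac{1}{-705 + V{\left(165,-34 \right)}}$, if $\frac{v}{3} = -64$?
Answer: $- \frac{99}{69829} \approx -0.0014177$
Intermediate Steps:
$v = -192$ ($v = 3 \left(-64\right) = -192$)
$V{\left(S,j \right)} = - \frac{34}{133 + j}$ ($V{\left(S,j \right)} = \frac{-192 + 158}{133 + j} = - \frac{34}{133 + j}$)
$\frac{1}{-705 + V{\left(165,-34 \right)}} = \frac{1}{-705 - \frac{34}{133 - 34}} = \frac{1}{-705 - \frac{34}{99}} = \frac{1}{- \frac{69829}{99}} = - \frac{99}{69829}$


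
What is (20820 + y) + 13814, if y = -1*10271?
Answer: 24363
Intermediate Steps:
y = -10271
(20820 + y) + 13814 = (20820 - 10271) + 13814 = 10549 + 13814 = 24363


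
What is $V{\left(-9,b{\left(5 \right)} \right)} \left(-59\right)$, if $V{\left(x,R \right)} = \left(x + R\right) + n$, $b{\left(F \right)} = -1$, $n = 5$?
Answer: $295$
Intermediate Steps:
$V{\left(x,R \right)} = 5 + R + x$ ($V{\left(x,R \right)} = \left(x + R\right) + 5 = \left(R + x\right) + 5 = 5 + R + x$)
$V{\left(-9,b{\left(5 \right)} \right)} \left(-59\right) = \left(5 - 1 - 9\right) \left(-59\right) = \left(-5\right) \left(-59\right) = 295$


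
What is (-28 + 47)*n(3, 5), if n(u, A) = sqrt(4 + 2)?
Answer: 19*sqrt(6) ≈ 46.540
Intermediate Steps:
n(u, A) = sqrt(6)
(-28 + 47)*n(3, 5) = (-28 + 47)*sqrt(6) = 19*sqrt(6)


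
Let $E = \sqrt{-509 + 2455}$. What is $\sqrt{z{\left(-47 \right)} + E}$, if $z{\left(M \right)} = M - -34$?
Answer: $\sqrt{-13 + \sqrt{1946}} \approx 5.5779$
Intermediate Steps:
$z{\left(M \right)} = 34 + M$ ($z{\left(M \right)} = M + 34 = 34 + M$)
$E = \sqrt{1946} \approx 44.113$
$\sqrt{z{\left(-47 \right)} + E} = \sqrt{\left(34 - 47\right) + \sqrt{1946}} = \sqrt{-13 + \sqrt{1946}}$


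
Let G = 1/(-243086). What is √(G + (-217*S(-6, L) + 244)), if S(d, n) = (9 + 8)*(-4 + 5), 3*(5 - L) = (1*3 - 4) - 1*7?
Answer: 3*I*√22618646438034/243086 ≈ 58.694*I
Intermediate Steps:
L = 23/3 (L = 5 - ((1*3 - 4) - 1*7)/3 = 5 - ((3 - 4) - 7)/3 = 5 - (-1 - 7)/3 = 5 - ⅓*(-8) = 5 + 8/3 = 23/3 ≈ 7.6667)
S(d, n) = 17 (S(d, n) = 17*1 = 17)
G = -1/243086 ≈ -4.1138e-6
√(G + (-217*S(-6, L) + 244)) = √(-1/243086 + (-217*17 + 244)) = √(-1/243086 + (-3689 + 244)) = √(-1/243086 - 3445) = √(-837431271/243086) = 3*I*√22618646438034/243086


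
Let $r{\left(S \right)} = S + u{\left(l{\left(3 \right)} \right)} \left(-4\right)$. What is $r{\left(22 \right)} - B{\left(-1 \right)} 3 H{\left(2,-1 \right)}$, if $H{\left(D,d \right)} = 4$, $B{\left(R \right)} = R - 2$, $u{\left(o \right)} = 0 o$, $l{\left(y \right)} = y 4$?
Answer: $58$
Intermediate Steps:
$l{\left(y \right)} = 4 y$
$u{\left(o \right)} = 0$
$B{\left(R \right)} = -2 + R$
$r{\left(S \right)} = S$ ($r{\left(S \right)} = S + 0 \left(-4\right) = S + 0 = S$)
$r{\left(22 \right)} - B{\left(-1 \right)} 3 H{\left(2,-1 \right)} = 22 - \left(-2 - 1\right) 3 \cdot 4 = 22 - \left(-3\right) 3 \cdot 4 = 22 - \left(-9\right) 4 = 22 - -36 = 22 + 36 = 58$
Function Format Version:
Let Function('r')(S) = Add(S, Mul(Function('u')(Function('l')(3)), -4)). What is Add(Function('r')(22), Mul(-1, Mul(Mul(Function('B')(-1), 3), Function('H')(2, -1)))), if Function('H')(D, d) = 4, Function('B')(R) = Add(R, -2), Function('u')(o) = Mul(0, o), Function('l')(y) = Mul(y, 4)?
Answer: 58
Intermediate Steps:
Function('l')(y) = Mul(4, y)
Function('u')(o) = 0
Function('B')(R) = Add(-2, R)
Function('r')(S) = S (Function('r')(S) = Add(S, Mul(0, -4)) = Add(S, 0) = S)
Add(Function('r')(22), Mul(-1, Mul(Mul(Function('B')(-1), 3), Function('H')(2, -1)))) = Add(22, Mul(-1, Mul(Mul(Add(-2, -1), 3), 4))) = Add(22, Mul(-1, Mul(Mul(-3, 3), 4))) = Add(22, Mul(-1, Mul(-9, 4))) = Add(22, Mul(-1, -36)) = Add(22, 36) = 58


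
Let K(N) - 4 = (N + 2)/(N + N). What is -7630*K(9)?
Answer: -316645/9 ≈ -35183.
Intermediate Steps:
K(N) = 4 + (2 + N)/(2*N) (K(N) = 4 + (N + 2)/(N + N) = 4 + (2 + N)/((2*N)) = 4 + (2 + N)*(1/(2*N)) = 4 + (2 + N)/(2*N))
-7630*K(9) = -7630*(9/2 + 1/9) = -7630*(9/2 + ⅑) = -7630*83/18 = -316645/9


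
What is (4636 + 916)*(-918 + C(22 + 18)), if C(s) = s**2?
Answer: 3786464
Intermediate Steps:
(4636 + 916)*(-918 + C(22 + 18)) = (4636 + 916)*(-918 + (22 + 18)**2) = 5552*(-918 + 40**2) = 5552*(-918 + 1600) = 5552*682 = 3786464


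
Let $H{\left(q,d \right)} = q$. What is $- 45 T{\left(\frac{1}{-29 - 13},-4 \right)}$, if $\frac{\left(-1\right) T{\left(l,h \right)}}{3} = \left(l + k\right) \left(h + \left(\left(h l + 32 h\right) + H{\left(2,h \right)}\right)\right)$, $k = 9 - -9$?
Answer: $- \frac{15447300}{49} \approx -3.1525 \cdot 10^{5}$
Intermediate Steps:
$k = 18$ ($k = 9 + 9 = 18$)
$T{\left(l,h \right)} = - 3 \left(18 + l\right) \left(2 + 33 h + h l\right)$ ($T{\left(l,h \right)} = - 3 \left(l + 18\right) \left(h + \left(\left(h l + 32 h\right) + 2\right)\right) = - 3 \left(18 + l\right) \left(h + \left(\left(32 h + h l\right) + 2\right)\right) = - 3 \left(18 + l\right) \left(h + \left(2 + 32 h + h l\right)\right) = - 3 \left(18 + l\right) \left(2 + 33 h + h l\right)$)
$- 45 T{\left(\frac{1}{-29 - 13},-4 \right)} = - 45 \left(-108 - -7128 - \frac{6}{-29 - 13} - - \frac{612}{-29 - 13} - - 12 \left(\frac{1}{-29 - 13}\right)^{2}\right) = - 45 \left(-108 + 7128 - \frac{6}{-42} - - \frac{612}{-42} - - 12 \left(\frac{1}{-42}\right)^{2}\right) = - 45 \left(-108 + 7128 - - \frac{1}{7} - \left(-612\right) \left(- \frac{1}{42}\right) - - 12 \left(- \frac{1}{42}\right)^{2}\right) = - 45 \left(-108 + 7128 + \frac{1}{7} - \frac{102}{7} - \left(-12\right) \frac{1}{1764}\right) = - 45 \left(-108 + 7128 + \frac{1}{7} - \frac{102}{7} + \frac{1}{147}\right) = \left(-45\right) \frac{1029820}{147} = - \frac{15447300}{49}$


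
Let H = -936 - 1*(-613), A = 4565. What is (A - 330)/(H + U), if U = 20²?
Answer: 55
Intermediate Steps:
H = -323 (H = -936 + 613 = -323)
U = 400
(A - 330)/(H + U) = (4565 - 330)/(-323 + 400) = 4235/77 = 4235*(1/77) = 55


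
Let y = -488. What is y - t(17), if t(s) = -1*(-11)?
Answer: -499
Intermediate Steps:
t(s) = 11
y - t(17) = -488 - 1*11 = -488 - 11 = -499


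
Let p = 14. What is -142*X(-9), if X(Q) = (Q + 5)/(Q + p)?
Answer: 568/5 ≈ 113.60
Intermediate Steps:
X(Q) = (5 + Q)/(14 + Q) (X(Q) = (Q + 5)/(Q + 14) = (5 + Q)/(14 + Q))
-142*X(-9) = -142*(5 - 9)/(14 - 9) = -142*(-4)/5 = -142*(-⅘) = 568/5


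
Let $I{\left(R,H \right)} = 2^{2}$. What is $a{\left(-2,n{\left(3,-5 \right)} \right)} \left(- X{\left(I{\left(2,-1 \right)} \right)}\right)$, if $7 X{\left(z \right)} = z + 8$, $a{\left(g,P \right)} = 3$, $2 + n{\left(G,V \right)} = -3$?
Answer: $- \frac{36}{7} \approx -5.1429$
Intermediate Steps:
$n{\left(G,V \right)} = -5$ ($n{\left(G,V \right)} = -2 - 3 = -5$)
$I{\left(R,H \right)} = 4$
$X{\left(z \right)} = \frac{8}{7} + \frac{z}{7}$ ($X{\left(z \right)} = \frac{z + 8}{7} = \frac{8 + z}{7} = \frac{8}{7} + \frac{z}{7}$)
$a{\left(-2,n{\left(3,-5 \right)} \right)} \left(- X{\left(I{\left(2,-1 \right)} \right)}\right) = 3 \left(- (\frac{8}{7} + \frac{1}{7} \cdot 4)\right) = 3 \left(- (\frac{8}{7} + \frac{4}{7})\right) = 3 \left(\left(-1\right) \frac{12}{7}\right) = 3 \left(- \frac{12}{7}\right) = - \frac{36}{7}$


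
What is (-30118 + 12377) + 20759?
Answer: 3018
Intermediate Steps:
(-30118 + 12377) + 20759 = -17741 + 20759 = 3018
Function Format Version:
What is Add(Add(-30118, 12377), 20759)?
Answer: 3018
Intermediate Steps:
Add(Add(-30118, 12377), 20759) = Add(-17741, 20759) = 3018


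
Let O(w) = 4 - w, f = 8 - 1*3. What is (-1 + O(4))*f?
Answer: -5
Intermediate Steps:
f = 5 (f = 8 - 3 = 5)
(-1 + O(4))*f = (-1 + (4 - 1*4))*5 = (-1 + (4 - 4))*5 = (-1 + 0)*5 = -1*5 = -5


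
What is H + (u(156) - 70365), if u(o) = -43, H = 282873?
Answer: 212465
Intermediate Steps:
H + (u(156) - 70365) = 282873 + (-43 - 70365) = 282873 - 70408 = 212465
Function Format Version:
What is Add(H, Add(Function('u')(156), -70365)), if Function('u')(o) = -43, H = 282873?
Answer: 212465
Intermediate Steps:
Add(H, Add(Function('u')(156), -70365)) = Add(282873, Add(-43, -70365)) = Add(282873, -70408) = 212465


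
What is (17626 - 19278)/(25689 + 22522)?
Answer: -1652/48211 ≈ -0.034266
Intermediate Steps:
(17626 - 19278)/(25689 + 22522) = -1652/48211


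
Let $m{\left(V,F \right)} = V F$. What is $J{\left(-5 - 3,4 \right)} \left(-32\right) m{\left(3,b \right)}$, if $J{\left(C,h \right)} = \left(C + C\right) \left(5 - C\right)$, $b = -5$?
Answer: $-99840$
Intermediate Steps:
$J{\left(C,h \right)} = 2 C \left(5 - C\right)$
$m{\left(V,F \right)} = F V$
$J{\left(-5 - 3,4 \right)} \left(-32\right) m{\left(3,b \right)} = 2 \left(-5 - 3\right) \left(5 - \left(-5 - 3\right)\right) \left(-32\right) \left(\left(-5\right) 3\right) = 2 \left(-5 - 3\right) \left(5 - \left(-5 - 3\right)\right) \left(-32\right) \left(-15\right) = 2 \left(-8\right) \left(5 - -8\right) \left(-32\right) \left(-15\right) = 2 \left(-8\right) \left(5 + 8\right) \left(-32\right) \left(-15\right) = 2 \left(-8\right) 13 \left(-32\right) \left(-15\right) = \left(-208\right) \left(-32\right) \left(-15\right) = 6656 \left(-15\right) = -99840$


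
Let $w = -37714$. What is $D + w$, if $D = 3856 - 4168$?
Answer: $-38026$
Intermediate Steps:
$D = -312$
$D + w = -312 - 37714 = -38026$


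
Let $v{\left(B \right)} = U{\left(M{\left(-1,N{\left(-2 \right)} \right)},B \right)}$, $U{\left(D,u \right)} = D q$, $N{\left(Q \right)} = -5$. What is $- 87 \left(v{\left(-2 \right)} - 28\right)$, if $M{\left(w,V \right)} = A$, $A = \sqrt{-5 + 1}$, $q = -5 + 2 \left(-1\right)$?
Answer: $2436 + 1218 i \approx 2436.0 + 1218.0 i$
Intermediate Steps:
$q = -7$ ($q = -5 - 2 = -7$)
$A = 2 i$ ($A = \sqrt{-4} = 2 i \approx 2.0 i$)
$M{\left(w,V \right)} = 2 i$
$U{\left(D,u \right)} = - 7 D$ ($U{\left(D,u \right)} = D \left(-7\right) = - 7 D$)
$v{\left(B \right)} = - 14 i$ ($v{\left(B \right)} = - 7 \cdot 2 i = - 14 i$)
$- 87 \left(v{\left(-2 \right)} - 28\right) = - 87 \left(- 14 i - 28\right) = - 87 \left(-28 - 14 i\right) = 2436 + 1218 i$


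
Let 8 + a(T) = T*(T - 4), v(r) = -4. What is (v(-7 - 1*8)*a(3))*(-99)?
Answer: -4356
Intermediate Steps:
a(T) = -8 + T*(-4 + T) (a(T) = -8 + T*(T - 4) = -8 + T*(-4 + T))
(v(-7 - 1*8)*a(3))*(-99) = -4*(-8 + 3**2 - 4*3)*(-99) = -4*(-8 + 9 - 12)*(-99) = -4*(-11)*(-99) = 44*(-99) = -4356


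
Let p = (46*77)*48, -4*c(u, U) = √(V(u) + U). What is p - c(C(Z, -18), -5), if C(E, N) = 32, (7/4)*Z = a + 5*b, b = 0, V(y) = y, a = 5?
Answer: 170016 + 3*√3/4 ≈ 1.7002e+5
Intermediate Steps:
Z = 20/7 (Z = 4*(5 + 5*0)/7 = 4*(5 + 0)/7 = (4/7)*5 = 20/7 ≈ 2.8571)
c(u, U) = -√(U + u)/4 (c(u, U) = -√(u + U)/4 = -√(U + u)/4)
p = 170016 (p = 3542*48 = 170016)
p - c(C(Z, -18), -5) = 170016 - (-1)*√(-5 + 32)/4 = 170016 - (-1)*√27/4 = 170016 - (-1)*3*√3/4 = 170016 - (-3)*√3/4 = 170016 + 3*√3/4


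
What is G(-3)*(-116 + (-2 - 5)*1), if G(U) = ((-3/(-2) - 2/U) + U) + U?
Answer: 943/2 ≈ 471.50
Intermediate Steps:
G(U) = 3/2 - 2/U + 2*U (G(U) = ((-3*(-½) - 2/U) + U) + U = ((3/2 - 2/U) + U) + U = (3/2 + U - 2/U) + U = 3/2 - 2/U + 2*U)
G(-3)*(-116 + (-2 - 5)*1) = (3/2 - 2/(-3) + 2*(-3))*(-116 + (-2 - 5)*1) = (3/2 - 2*(-⅓) - 6)*(-116 - 7*1) = (3/2 + ⅔ - 6)*(-116 - 7) = -23/6*(-123) = 943/2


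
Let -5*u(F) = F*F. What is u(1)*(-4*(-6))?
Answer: -24/5 ≈ -4.8000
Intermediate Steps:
u(F) = -F²/5 (u(F) = -F*F/5 = -F²/5)
u(1)*(-4*(-6)) = (-⅕*1²)*(-4*(-6)) = -⅕*1*24 = -⅕*24 = -24/5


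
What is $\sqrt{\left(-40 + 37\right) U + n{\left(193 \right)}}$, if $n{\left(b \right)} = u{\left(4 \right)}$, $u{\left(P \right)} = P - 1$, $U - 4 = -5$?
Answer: $\sqrt{6} \approx 2.4495$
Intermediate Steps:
$U = -1$ ($U = 4 - 5 = -1$)
$u{\left(P \right)} = -1 + P$
$n{\left(b \right)} = 3$ ($n{\left(b \right)} = -1 + 4 = 3$)
$\sqrt{\left(-40 + 37\right) U + n{\left(193 \right)}} = \sqrt{\left(-40 + 37\right) \left(-1\right) + 3} = \sqrt{\left(-3\right) \left(-1\right) + 3} = \sqrt{3 + 3} = \sqrt{6}$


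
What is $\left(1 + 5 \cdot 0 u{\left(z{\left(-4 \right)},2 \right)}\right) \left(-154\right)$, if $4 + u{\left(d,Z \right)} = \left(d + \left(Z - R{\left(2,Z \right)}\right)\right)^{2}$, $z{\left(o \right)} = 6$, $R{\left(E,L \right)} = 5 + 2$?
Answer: $-154$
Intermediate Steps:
$R{\left(E,L \right)} = 7$
$u{\left(d,Z \right)} = -4 + \left(-7 + Z + d\right)^{2}$ ($u{\left(d,Z \right)} = -4 + \left(d + \left(Z - 7\right)\right)^{2} = -4 + \left(d + \left(-7 + Z\right)\right)^{2} = -4 + \left(-7 + Z + d\right)^{2}$)
$\left(1 + 5 \cdot 0 u{\left(z{\left(-4 \right)},2 \right)}\right) \left(-154\right) = \left(1 + 5 \cdot 0 \left(-4 + \left(-7 + 2 + 6\right)^{2}\right)\right) \left(-154\right) = \left(1 + 0 \left(-4 + 1^{2}\right)\right) \left(-154\right) = \left(1 + 0 \left(-4 + 1\right)\right) \left(-154\right) = \left(1 + 0 \left(-3\right)\right) \left(-154\right) = \left(1 + 0\right) \left(-154\right) = 1 \left(-154\right) = -154$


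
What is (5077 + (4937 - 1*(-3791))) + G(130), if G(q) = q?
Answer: 13935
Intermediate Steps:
(5077 + (4937 - 1*(-3791))) + G(130) = (5077 + (4937 - 1*(-3791))) + 130 = (5077 + (4937 + 3791)) + 130 = (5077 + 8728) + 130 = 13805 + 130 = 13935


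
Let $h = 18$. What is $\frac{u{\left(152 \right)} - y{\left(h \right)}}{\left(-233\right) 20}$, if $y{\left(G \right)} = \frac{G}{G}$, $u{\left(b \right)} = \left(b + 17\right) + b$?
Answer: $- \frac{16}{233} \approx -0.06867$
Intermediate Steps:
$u{\left(b \right)} = 17 + 2 b$ ($u{\left(b \right)} = \left(17 + b\right) + b = 17 + 2 b$)
$y{\left(G \right)} = 1$
$\frac{u{\left(152 \right)} - y{\left(h \right)}}{\left(-233\right) 20} = \frac{\left(17 + 2 \cdot 152\right) - 1}{\left(-233\right) 20} = \frac{\left(17 + 304\right) - 1}{-4660} = \left(321 - 1\right) \left(- \frac{1}{4660}\right) = 320 \left(- \frac{1}{4660}\right) = - \frac{16}{233}$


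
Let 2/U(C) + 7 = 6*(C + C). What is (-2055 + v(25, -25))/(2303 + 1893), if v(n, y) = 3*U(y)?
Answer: -630891/1288172 ≈ -0.48976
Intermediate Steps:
U(C) = 2/(-7 + 12*C) (U(C) = 2/(-7 + 6*(C + C)) = 2/(-7 + 6*(2*C)) = 2/(-7 + 12*C))
v(n, y) = 6/(-7 + 12*y) (v(n, y) = 3*(2/(-7 + 12*y)) = 6/(-7 + 12*y))
(-2055 + v(25, -25))/(2303 + 1893) = (-2055 + 6/(-7 + 12*(-25)))/(2303 + 1893) = (-2055 + 6/(-7 - 300))/4196 = (-2055 + 6/(-307))*(1/4196) = (-2055 + 6*(-1/307))*(1/4196) = (-2055 - 6/307)*(1/4196) = -630891/307*1/4196 = -630891/1288172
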